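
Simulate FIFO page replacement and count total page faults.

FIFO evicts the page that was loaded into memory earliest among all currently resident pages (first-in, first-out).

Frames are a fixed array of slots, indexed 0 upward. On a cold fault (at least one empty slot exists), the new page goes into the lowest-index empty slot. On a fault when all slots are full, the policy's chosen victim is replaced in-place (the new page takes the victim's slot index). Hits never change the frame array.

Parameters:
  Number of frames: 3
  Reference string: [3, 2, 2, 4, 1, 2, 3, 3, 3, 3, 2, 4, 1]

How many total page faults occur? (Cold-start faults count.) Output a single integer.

Answer: 8

Derivation:
Step 0: ref 3 → FAULT, frames=[3,-,-]
Step 1: ref 2 → FAULT, frames=[3,2,-]
Step 2: ref 2 → HIT, frames=[3,2,-]
Step 3: ref 4 → FAULT, frames=[3,2,4]
Step 4: ref 1 → FAULT (evict 3), frames=[1,2,4]
Step 5: ref 2 → HIT, frames=[1,2,4]
Step 6: ref 3 → FAULT (evict 2), frames=[1,3,4]
Step 7: ref 3 → HIT, frames=[1,3,4]
Step 8: ref 3 → HIT, frames=[1,3,4]
Step 9: ref 3 → HIT, frames=[1,3,4]
Step 10: ref 2 → FAULT (evict 4), frames=[1,3,2]
Step 11: ref 4 → FAULT (evict 1), frames=[4,3,2]
Step 12: ref 1 → FAULT (evict 3), frames=[4,1,2]
Total faults: 8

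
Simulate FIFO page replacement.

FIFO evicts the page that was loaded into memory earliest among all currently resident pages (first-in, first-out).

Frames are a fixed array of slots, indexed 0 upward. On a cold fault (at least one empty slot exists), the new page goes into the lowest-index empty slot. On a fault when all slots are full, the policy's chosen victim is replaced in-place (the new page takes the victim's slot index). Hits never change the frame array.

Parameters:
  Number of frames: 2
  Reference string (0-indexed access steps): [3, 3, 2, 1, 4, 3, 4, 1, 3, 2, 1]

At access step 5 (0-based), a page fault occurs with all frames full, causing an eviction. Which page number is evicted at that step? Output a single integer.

Step 0: ref 3 -> FAULT, frames=[3,-]
Step 1: ref 3 -> HIT, frames=[3,-]
Step 2: ref 2 -> FAULT, frames=[3,2]
Step 3: ref 1 -> FAULT, evict 3, frames=[1,2]
Step 4: ref 4 -> FAULT, evict 2, frames=[1,4]
Step 5: ref 3 -> FAULT, evict 1, frames=[3,4]
At step 5: evicted page 1

Answer: 1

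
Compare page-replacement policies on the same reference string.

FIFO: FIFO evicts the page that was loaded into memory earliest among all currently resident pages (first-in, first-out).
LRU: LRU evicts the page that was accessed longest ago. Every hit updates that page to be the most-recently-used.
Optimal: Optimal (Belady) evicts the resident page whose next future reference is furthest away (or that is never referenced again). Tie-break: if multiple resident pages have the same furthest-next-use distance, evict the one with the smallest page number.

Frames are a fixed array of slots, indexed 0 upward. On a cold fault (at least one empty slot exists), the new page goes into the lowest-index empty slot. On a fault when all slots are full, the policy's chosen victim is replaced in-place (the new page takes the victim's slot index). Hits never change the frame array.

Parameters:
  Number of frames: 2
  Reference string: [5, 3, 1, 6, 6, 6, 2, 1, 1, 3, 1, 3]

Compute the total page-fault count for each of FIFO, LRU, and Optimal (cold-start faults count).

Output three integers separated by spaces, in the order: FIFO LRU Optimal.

--- FIFO ---
  step 0: ref 5 -> FAULT, frames=[5,-] (faults so far: 1)
  step 1: ref 3 -> FAULT, frames=[5,3] (faults so far: 2)
  step 2: ref 1 -> FAULT, evict 5, frames=[1,3] (faults so far: 3)
  step 3: ref 6 -> FAULT, evict 3, frames=[1,6] (faults so far: 4)
  step 4: ref 6 -> HIT, frames=[1,6] (faults so far: 4)
  step 5: ref 6 -> HIT, frames=[1,6] (faults so far: 4)
  step 6: ref 2 -> FAULT, evict 1, frames=[2,6] (faults so far: 5)
  step 7: ref 1 -> FAULT, evict 6, frames=[2,1] (faults so far: 6)
  step 8: ref 1 -> HIT, frames=[2,1] (faults so far: 6)
  step 9: ref 3 -> FAULT, evict 2, frames=[3,1] (faults so far: 7)
  step 10: ref 1 -> HIT, frames=[3,1] (faults so far: 7)
  step 11: ref 3 -> HIT, frames=[3,1] (faults so far: 7)
  FIFO total faults: 7
--- LRU ---
  step 0: ref 5 -> FAULT, frames=[5,-] (faults so far: 1)
  step 1: ref 3 -> FAULT, frames=[5,3] (faults so far: 2)
  step 2: ref 1 -> FAULT, evict 5, frames=[1,3] (faults so far: 3)
  step 3: ref 6 -> FAULT, evict 3, frames=[1,6] (faults so far: 4)
  step 4: ref 6 -> HIT, frames=[1,6] (faults so far: 4)
  step 5: ref 6 -> HIT, frames=[1,6] (faults so far: 4)
  step 6: ref 2 -> FAULT, evict 1, frames=[2,6] (faults so far: 5)
  step 7: ref 1 -> FAULT, evict 6, frames=[2,1] (faults so far: 6)
  step 8: ref 1 -> HIT, frames=[2,1] (faults so far: 6)
  step 9: ref 3 -> FAULT, evict 2, frames=[3,1] (faults so far: 7)
  step 10: ref 1 -> HIT, frames=[3,1] (faults so far: 7)
  step 11: ref 3 -> HIT, frames=[3,1] (faults so far: 7)
  LRU total faults: 7
--- Optimal ---
  step 0: ref 5 -> FAULT, frames=[5,-] (faults so far: 1)
  step 1: ref 3 -> FAULT, frames=[5,3] (faults so far: 2)
  step 2: ref 1 -> FAULT, evict 5, frames=[1,3] (faults so far: 3)
  step 3: ref 6 -> FAULT, evict 3, frames=[1,6] (faults so far: 4)
  step 4: ref 6 -> HIT, frames=[1,6] (faults so far: 4)
  step 5: ref 6 -> HIT, frames=[1,6] (faults so far: 4)
  step 6: ref 2 -> FAULT, evict 6, frames=[1,2] (faults so far: 5)
  step 7: ref 1 -> HIT, frames=[1,2] (faults so far: 5)
  step 8: ref 1 -> HIT, frames=[1,2] (faults so far: 5)
  step 9: ref 3 -> FAULT, evict 2, frames=[1,3] (faults so far: 6)
  step 10: ref 1 -> HIT, frames=[1,3] (faults so far: 6)
  step 11: ref 3 -> HIT, frames=[1,3] (faults so far: 6)
  Optimal total faults: 6

Answer: 7 7 6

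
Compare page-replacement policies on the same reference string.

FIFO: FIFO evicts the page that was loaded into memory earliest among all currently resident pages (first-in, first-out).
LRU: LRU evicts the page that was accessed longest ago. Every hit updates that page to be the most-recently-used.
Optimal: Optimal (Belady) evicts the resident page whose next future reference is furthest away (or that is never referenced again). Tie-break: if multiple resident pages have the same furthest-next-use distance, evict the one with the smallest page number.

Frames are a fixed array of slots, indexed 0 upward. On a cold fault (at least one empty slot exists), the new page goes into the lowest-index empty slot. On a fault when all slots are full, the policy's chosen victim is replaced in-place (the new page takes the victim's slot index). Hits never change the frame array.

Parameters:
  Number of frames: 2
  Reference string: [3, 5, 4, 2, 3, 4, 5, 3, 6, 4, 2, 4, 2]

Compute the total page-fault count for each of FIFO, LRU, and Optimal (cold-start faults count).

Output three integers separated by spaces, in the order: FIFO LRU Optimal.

--- FIFO ---
  step 0: ref 3 -> FAULT, frames=[3,-] (faults so far: 1)
  step 1: ref 5 -> FAULT, frames=[3,5] (faults so far: 2)
  step 2: ref 4 -> FAULT, evict 3, frames=[4,5] (faults so far: 3)
  step 3: ref 2 -> FAULT, evict 5, frames=[4,2] (faults so far: 4)
  step 4: ref 3 -> FAULT, evict 4, frames=[3,2] (faults so far: 5)
  step 5: ref 4 -> FAULT, evict 2, frames=[3,4] (faults so far: 6)
  step 6: ref 5 -> FAULT, evict 3, frames=[5,4] (faults so far: 7)
  step 7: ref 3 -> FAULT, evict 4, frames=[5,3] (faults so far: 8)
  step 8: ref 6 -> FAULT, evict 5, frames=[6,3] (faults so far: 9)
  step 9: ref 4 -> FAULT, evict 3, frames=[6,4] (faults so far: 10)
  step 10: ref 2 -> FAULT, evict 6, frames=[2,4] (faults so far: 11)
  step 11: ref 4 -> HIT, frames=[2,4] (faults so far: 11)
  step 12: ref 2 -> HIT, frames=[2,4] (faults so far: 11)
  FIFO total faults: 11
--- LRU ---
  step 0: ref 3 -> FAULT, frames=[3,-] (faults so far: 1)
  step 1: ref 5 -> FAULT, frames=[3,5] (faults so far: 2)
  step 2: ref 4 -> FAULT, evict 3, frames=[4,5] (faults so far: 3)
  step 3: ref 2 -> FAULT, evict 5, frames=[4,2] (faults so far: 4)
  step 4: ref 3 -> FAULT, evict 4, frames=[3,2] (faults so far: 5)
  step 5: ref 4 -> FAULT, evict 2, frames=[3,4] (faults so far: 6)
  step 6: ref 5 -> FAULT, evict 3, frames=[5,4] (faults so far: 7)
  step 7: ref 3 -> FAULT, evict 4, frames=[5,3] (faults so far: 8)
  step 8: ref 6 -> FAULT, evict 5, frames=[6,3] (faults so far: 9)
  step 9: ref 4 -> FAULT, evict 3, frames=[6,4] (faults so far: 10)
  step 10: ref 2 -> FAULT, evict 6, frames=[2,4] (faults so far: 11)
  step 11: ref 4 -> HIT, frames=[2,4] (faults so far: 11)
  step 12: ref 2 -> HIT, frames=[2,4] (faults so far: 11)
  LRU total faults: 11
--- Optimal ---
  step 0: ref 3 -> FAULT, frames=[3,-] (faults so far: 1)
  step 1: ref 5 -> FAULT, frames=[3,5] (faults so far: 2)
  step 2: ref 4 -> FAULT, evict 5, frames=[3,4] (faults so far: 3)
  step 3: ref 2 -> FAULT, evict 4, frames=[3,2] (faults so far: 4)
  step 4: ref 3 -> HIT, frames=[3,2] (faults so far: 4)
  step 5: ref 4 -> FAULT, evict 2, frames=[3,4] (faults so far: 5)
  step 6: ref 5 -> FAULT, evict 4, frames=[3,5] (faults so far: 6)
  step 7: ref 3 -> HIT, frames=[3,5] (faults so far: 6)
  step 8: ref 6 -> FAULT, evict 3, frames=[6,5] (faults so far: 7)
  step 9: ref 4 -> FAULT, evict 5, frames=[6,4] (faults so far: 8)
  step 10: ref 2 -> FAULT, evict 6, frames=[2,4] (faults so far: 9)
  step 11: ref 4 -> HIT, frames=[2,4] (faults so far: 9)
  step 12: ref 2 -> HIT, frames=[2,4] (faults so far: 9)
  Optimal total faults: 9

Answer: 11 11 9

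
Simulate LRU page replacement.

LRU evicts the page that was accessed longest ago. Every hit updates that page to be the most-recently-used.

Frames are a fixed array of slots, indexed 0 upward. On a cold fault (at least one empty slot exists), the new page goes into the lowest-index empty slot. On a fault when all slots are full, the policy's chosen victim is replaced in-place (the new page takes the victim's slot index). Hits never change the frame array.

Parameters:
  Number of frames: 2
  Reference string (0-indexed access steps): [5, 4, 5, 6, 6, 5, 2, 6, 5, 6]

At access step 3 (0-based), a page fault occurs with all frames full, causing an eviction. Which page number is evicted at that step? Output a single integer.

Step 0: ref 5 -> FAULT, frames=[5,-]
Step 1: ref 4 -> FAULT, frames=[5,4]
Step 2: ref 5 -> HIT, frames=[5,4]
Step 3: ref 6 -> FAULT, evict 4, frames=[5,6]
At step 3: evicted page 4

Answer: 4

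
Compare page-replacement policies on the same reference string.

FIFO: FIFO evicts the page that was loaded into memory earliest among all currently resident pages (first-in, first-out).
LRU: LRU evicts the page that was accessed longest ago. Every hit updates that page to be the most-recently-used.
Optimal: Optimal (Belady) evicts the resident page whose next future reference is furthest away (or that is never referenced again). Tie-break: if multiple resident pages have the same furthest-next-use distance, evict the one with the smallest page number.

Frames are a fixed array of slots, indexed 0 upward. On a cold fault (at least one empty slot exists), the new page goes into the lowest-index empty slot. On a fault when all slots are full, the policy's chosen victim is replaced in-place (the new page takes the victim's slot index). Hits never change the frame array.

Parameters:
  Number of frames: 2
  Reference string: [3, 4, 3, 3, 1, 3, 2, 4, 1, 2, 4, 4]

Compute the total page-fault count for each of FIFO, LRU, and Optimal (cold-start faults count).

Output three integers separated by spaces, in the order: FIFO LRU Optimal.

Answer: 9 8 6

Derivation:
--- FIFO ---
  step 0: ref 3 -> FAULT, frames=[3,-] (faults so far: 1)
  step 1: ref 4 -> FAULT, frames=[3,4] (faults so far: 2)
  step 2: ref 3 -> HIT, frames=[3,4] (faults so far: 2)
  step 3: ref 3 -> HIT, frames=[3,4] (faults so far: 2)
  step 4: ref 1 -> FAULT, evict 3, frames=[1,4] (faults so far: 3)
  step 5: ref 3 -> FAULT, evict 4, frames=[1,3] (faults so far: 4)
  step 6: ref 2 -> FAULT, evict 1, frames=[2,3] (faults so far: 5)
  step 7: ref 4 -> FAULT, evict 3, frames=[2,4] (faults so far: 6)
  step 8: ref 1 -> FAULT, evict 2, frames=[1,4] (faults so far: 7)
  step 9: ref 2 -> FAULT, evict 4, frames=[1,2] (faults so far: 8)
  step 10: ref 4 -> FAULT, evict 1, frames=[4,2] (faults so far: 9)
  step 11: ref 4 -> HIT, frames=[4,2] (faults so far: 9)
  FIFO total faults: 9
--- LRU ---
  step 0: ref 3 -> FAULT, frames=[3,-] (faults so far: 1)
  step 1: ref 4 -> FAULT, frames=[3,4] (faults so far: 2)
  step 2: ref 3 -> HIT, frames=[3,4] (faults so far: 2)
  step 3: ref 3 -> HIT, frames=[3,4] (faults so far: 2)
  step 4: ref 1 -> FAULT, evict 4, frames=[3,1] (faults so far: 3)
  step 5: ref 3 -> HIT, frames=[3,1] (faults so far: 3)
  step 6: ref 2 -> FAULT, evict 1, frames=[3,2] (faults so far: 4)
  step 7: ref 4 -> FAULT, evict 3, frames=[4,2] (faults so far: 5)
  step 8: ref 1 -> FAULT, evict 2, frames=[4,1] (faults so far: 6)
  step 9: ref 2 -> FAULT, evict 4, frames=[2,1] (faults so far: 7)
  step 10: ref 4 -> FAULT, evict 1, frames=[2,4] (faults so far: 8)
  step 11: ref 4 -> HIT, frames=[2,4] (faults so far: 8)
  LRU total faults: 8
--- Optimal ---
  step 0: ref 3 -> FAULT, frames=[3,-] (faults so far: 1)
  step 1: ref 4 -> FAULT, frames=[3,4] (faults so far: 2)
  step 2: ref 3 -> HIT, frames=[3,4] (faults so far: 2)
  step 3: ref 3 -> HIT, frames=[3,4] (faults so far: 2)
  step 4: ref 1 -> FAULT, evict 4, frames=[3,1] (faults so far: 3)
  step 5: ref 3 -> HIT, frames=[3,1] (faults so far: 3)
  step 6: ref 2 -> FAULT, evict 3, frames=[2,1] (faults so far: 4)
  step 7: ref 4 -> FAULT, evict 2, frames=[4,1] (faults so far: 5)
  step 8: ref 1 -> HIT, frames=[4,1] (faults so far: 5)
  step 9: ref 2 -> FAULT, evict 1, frames=[4,2] (faults so far: 6)
  step 10: ref 4 -> HIT, frames=[4,2] (faults so far: 6)
  step 11: ref 4 -> HIT, frames=[4,2] (faults so far: 6)
  Optimal total faults: 6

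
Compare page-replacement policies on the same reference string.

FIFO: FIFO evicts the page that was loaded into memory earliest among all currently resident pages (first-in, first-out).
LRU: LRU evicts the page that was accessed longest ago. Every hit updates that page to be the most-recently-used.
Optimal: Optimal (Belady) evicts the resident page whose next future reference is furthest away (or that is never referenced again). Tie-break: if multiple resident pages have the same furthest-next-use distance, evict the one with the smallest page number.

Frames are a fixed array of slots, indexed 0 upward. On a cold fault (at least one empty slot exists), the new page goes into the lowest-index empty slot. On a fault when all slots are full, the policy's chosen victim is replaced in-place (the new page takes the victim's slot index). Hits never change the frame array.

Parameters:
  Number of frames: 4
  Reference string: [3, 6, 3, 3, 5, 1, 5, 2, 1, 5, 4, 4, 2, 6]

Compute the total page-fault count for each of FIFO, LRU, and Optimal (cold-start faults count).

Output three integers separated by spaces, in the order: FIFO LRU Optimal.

--- FIFO ---
  step 0: ref 3 -> FAULT, frames=[3,-,-,-] (faults so far: 1)
  step 1: ref 6 -> FAULT, frames=[3,6,-,-] (faults so far: 2)
  step 2: ref 3 -> HIT, frames=[3,6,-,-] (faults so far: 2)
  step 3: ref 3 -> HIT, frames=[3,6,-,-] (faults so far: 2)
  step 4: ref 5 -> FAULT, frames=[3,6,5,-] (faults so far: 3)
  step 5: ref 1 -> FAULT, frames=[3,6,5,1] (faults so far: 4)
  step 6: ref 5 -> HIT, frames=[3,6,5,1] (faults so far: 4)
  step 7: ref 2 -> FAULT, evict 3, frames=[2,6,5,1] (faults so far: 5)
  step 8: ref 1 -> HIT, frames=[2,6,5,1] (faults so far: 5)
  step 9: ref 5 -> HIT, frames=[2,6,5,1] (faults so far: 5)
  step 10: ref 4 -> FAULT, evict 6, frames=[2,4,5,1] (faults so far: 6)
  step 11: ref 4 -> HIT, frames=[2,4,5,1] (faults so far: 6)
  step 12: ref 2 -> HIT, frames=[2,4,5,1] (faults so far: 6)
  step 13: ref 6 -> FAULT, evict 5, frames=[2,4,6,1] (faults so far: 7)
  FIFO total faults: 7
--- LRU ---
  step 0: ref 3 -> FAULT, frames=[3,-,-,-] (faults so far: 1)
  step 1: ref 6 -> FAULT, frames=[3,6,-,-] (faults so far: 2)
  step 2: ref 3 -> HIT, frames=[3,6,-,-] (faults so far: 2)
  step 3: ref 3 -> HIT, frames=[3,6,-,-] (faults so far: 2)
  step 4: ref 5 -> FAULT, frames=[3,6,5,-] (faults so far: 3)
  step 5: ref 1 -> FAULT, frames=[3,6,5,1] (faults so far: 4)
  step 6: ref 5 -> HIT, frames=[3,6,5,1] (faults so far: 4)
  step 7: ref 2 -> FAULT, evict 6, frames=[3,2,5,1] (faults so far: 5)
  step 8: ref 1 -> HIT, frames=[3,2,5,1] (faults so far: 5)
  step 9: ref 5 -> HIT, frames=[3,2,5,1] (faults so far: 5)
  step 10: ref 4 -> FAULT, evict 3, frames=[4,2,5,1] (faults so far: 6)
  step 11: ref 4 -> HIT, frames=[4,2,5,1] (faults so far: 6)
  step 12: ref 2 -> HIT, frames=[4,2,5,1] (faults so far: 6)
  step 13: ref 6 -> FAULT, evict 1, frames=[4,2,5,6] (faults so far: 7)
  LRU total faults: 7
--- Optimal ---
  step 0: ref 3 -> FAULT, frames=[3,-,-,-] (faults so far: 1)
  step 1: ref 6 -> FAULT, frames=[3,6,-,-] (faults so far: 2)
  step 2: ref 3 -> HIT, frames=[3,6,-,-] (faults so far: 2)
  step 3: ref 3 -> HIT, frames=[3,6,-,-] (faults so far: 2)
  step 4: ref 5 -> FAULT, frames=[3,6,5,-] (faults so far: 3)
  step 5: ref 1 -> FAULT, frames=[3,6,5,1] (faults so far: 4)
  step 6: ref 5 -> HIT, frames=[3,6,5,1] (faults so far: 4)
  step 7: ref 2 -> FAULT, evict 3, frames=[2,6,5,1] (faults so far: 5)
  step 8: ref 1 -> HIT, frames=[2,6,5,1] (faults so far: 5)
  step 9: ref 5 -> HIT, frames=[2,6,5,1] (faults so far: 5)
  step 10: ref 4 -> FAULT, evict 1, frames=[2,6,5,4] (faults so far: 6)
  step 11: ref 4 -> HIT, frames=[2,6,5,4] (faults so far: 6)
  step 12: ref 2 -> HIT, frames=[2,6,5,4] (faults so far: 6)
  step 13: ref 6 -> HIT, frames=[2,6,5,4] (faults so far: 6)
  Optimal total faults: 6

Answer: 7 7 6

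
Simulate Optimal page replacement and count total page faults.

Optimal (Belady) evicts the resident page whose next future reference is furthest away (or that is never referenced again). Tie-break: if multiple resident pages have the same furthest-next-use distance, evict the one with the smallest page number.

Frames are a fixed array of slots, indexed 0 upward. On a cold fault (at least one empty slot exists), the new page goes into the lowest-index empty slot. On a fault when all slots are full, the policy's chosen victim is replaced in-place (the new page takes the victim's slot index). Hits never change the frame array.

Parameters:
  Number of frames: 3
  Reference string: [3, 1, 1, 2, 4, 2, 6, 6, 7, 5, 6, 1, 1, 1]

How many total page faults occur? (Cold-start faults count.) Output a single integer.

Step 0: ref 3 → FAULT, frames=[3,-,-]
Step 1: ref 1 → FAULT, frames=[3,1,-]
Step 2: ref 1 → HIT, frames=[3,1,-]
Step 3: ref 2 → FAULT, frames=[3,1,2]
Step 4: ref 4 → FAULT (evict 3), frames=[4,1,2]
Step 5: ref 2 → HIT, frames=[4,1,2]
Step 6: ref 6 → FAULT (evict 2), frames=[4,1,6]
Step 7: ref 6 → HIT, frames=[4,1,6]
Step 8: ref 7 → FAULT (evict 4), frames=[7,1,6]
Step 9: ref 5 → FAULT (evict 7), frames=[5,1,6]
Step 10: ref 6 → HIT, frames=[5,1,6]
Step 11: ref 1 → HIT, frames=[5,1,6]
Step 12: ref 1 → HIT, frames=[5,1,6]
Step 13: ref 1 → HIT, frames=[5,1,6]
Total faults: 7

Answer: 7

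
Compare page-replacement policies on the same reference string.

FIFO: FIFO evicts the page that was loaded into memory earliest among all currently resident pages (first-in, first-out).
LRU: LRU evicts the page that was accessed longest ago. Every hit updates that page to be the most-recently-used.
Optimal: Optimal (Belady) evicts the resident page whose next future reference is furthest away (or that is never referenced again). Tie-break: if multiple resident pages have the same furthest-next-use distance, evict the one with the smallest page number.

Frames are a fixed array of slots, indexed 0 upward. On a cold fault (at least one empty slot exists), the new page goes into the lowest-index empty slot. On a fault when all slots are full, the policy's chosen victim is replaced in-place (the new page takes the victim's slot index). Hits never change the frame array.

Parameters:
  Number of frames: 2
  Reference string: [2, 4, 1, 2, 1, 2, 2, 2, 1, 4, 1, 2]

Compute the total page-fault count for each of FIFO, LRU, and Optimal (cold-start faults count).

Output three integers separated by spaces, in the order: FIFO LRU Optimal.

--- FIFO ---
  step 0: ref 2 -> FAULT, frames=[2,-] (faults so far: 1)
  step 1: ref 4 -> FAULT, frames=[2,4] (faults so far: 2)
  step 2: ref 1 -> FAULT, evict 2, frames=[1,4] (faults so far: 3)
  step 3: ref 2 -> FAULT, evict 4, frames=[1,2] (faults so far: 4)
  step 4: ref 1 -> HIT, frames=[1,2] (faults so far: 4)
  step 5: ref 2 -> HIT, frames=[1,2] (faults so far: 4)
  step 6: ref 2 -> HIT, frames=[1,2] (faults so far: 4)
  step 7: ref 2 -> HIT, frames=[1,2] (faults so far: 4)
  step 8: ref 1 -> HIT, frames=[1,2] (faults so far: 4)
  step 9: ref 4 -> FAULT, evict 1, frames=[4,2] (faults so far: 5)
  step 10: ref 1 -> FAULT, evict 2, frames=[4,1] (faults so far: 6)
  step 11: ref 2 -> FAULT, evict 4, frames=[2,1] (faults so far: 7)
  FIFO total faults: 7
--- LRU ---
  step 0: ref 2 -> FAULT, frames=[2,-] (faults so far: 1)
  step 1: ref 4 -> FAULT, frames=[2,4] (faults so far: 2)
  step 2: ref 1 -> FAULT, evict 2, frames=[1,4] (faults so far: 3)
  step 3: ref 2 -> FAULT, evict 4, frames=[1,2] (faults so far: 4)
  step 4: ref 1 -> HIT, frames=[1,2] (faults so far: 4)
  step 5: ref 2 -> HIT, frames=[1,2] (faults so far: 4)
  step 6: ref 2 -> HIT, frames=[1,2] (faults so far: 4)
  step 7: ref 2 -> HIT, frames=[1,2] (faults so far: 4)
  step 8: ref 1 -> HIT, frames=[1,2] (faults so far: 4)
  step 9: ref 4 -> FAULT, evict 2, frames=[1,4] (faults so far: 5)
  step 10: ref 1 -> HIT, frames=[1,4] (faults so far: 5)
  step 11: ref 2 -> FAULT, evict 4, frames=[1,2] (faults so far: 6)
  LRU total faults: 6
--- Optimal ---
  step 0: ref 2 -> FAULT, frames=[2,-] (faults so far: 1)
  step 1: ref 4 -> FAULT, frames=[2,4] (faults so far: 2)
  step 2: ref 1 -> FAULT, evict 4, frames=[2,1] (faults so far: 3)
  step 3: ref 2 -> HIT, frames=[2,1] (faults so far: 3)
  step 4: ref 1 -> HIT, frames=[2,1] (faults so far: 3)
  step 5: ref 2 -> HIT, frames=[2,1] (faults so far: 3)
  step 6: ref 2 -> HIT, frames=[2,1] (faults so far: 3)
  step 7: ref 2 -> HIT, frames=[2,1] (faults so far: 3)
  step 8: ref 1 -> HIT, frames=[2,1] (faults so far: 3)
  step 9: ref 4 -> FAULT, evict 2, frames=[4,1] (faults so far: 4)
  step 10: ref 1 -> HIT, frames=[4,1] (faults so far: 4)
  step 11: ref 2 -> FAULT, evict 1, frames=[4,2] (faults so far: 5)
  Optimal total faults: 5

Answer: 7 6 5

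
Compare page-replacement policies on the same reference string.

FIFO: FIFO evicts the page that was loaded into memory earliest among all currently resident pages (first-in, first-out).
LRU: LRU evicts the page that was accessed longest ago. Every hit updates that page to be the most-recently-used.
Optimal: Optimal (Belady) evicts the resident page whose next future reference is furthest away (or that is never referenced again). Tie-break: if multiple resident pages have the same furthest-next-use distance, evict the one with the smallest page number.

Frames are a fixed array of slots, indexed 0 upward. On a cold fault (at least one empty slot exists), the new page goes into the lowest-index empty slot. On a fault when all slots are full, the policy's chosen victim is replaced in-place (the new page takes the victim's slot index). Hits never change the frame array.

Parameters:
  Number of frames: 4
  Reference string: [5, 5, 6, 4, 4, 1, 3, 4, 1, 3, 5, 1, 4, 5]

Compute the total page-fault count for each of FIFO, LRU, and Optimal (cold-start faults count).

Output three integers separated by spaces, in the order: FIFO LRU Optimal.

Answer: 6 6 5

Derivation:
--- FIFO ---
  step 0: ref 5 -> FAULT, frames=[5,-,-,-] (faults so far: 1)
  step 1: ref 5 -> HIT, frames=[5,-,-,-] (faults so far: 1)
  step 2: ref 6 -> FAULT, frames=[5,6,-,-] (faults so far: 2)
  step 3: ref 4 -> FAULT, frames=[5,6,4,-] (faults so far: 3)
  step 4: ref 4 -> HIT, frames=[5,6,4,-] (faults so far: 3)
  step 5: ref 1 -> FAULT, frames=[5,6,4,1] (faults so far: 4)
  step 6: ref 3 -> FAULT, evict 5, frames=[3,6,4,1] (faults so far: 5)
  step 7: ref 4 -> HIT, frames=[3,6,4,1] (faults so far: 5)
  step 8: ref 1 -> HIT, frames=[3,6,4,1] (faults so far: 5)
  step 9: ref 3 -> HIT, frames=[3,6,4,1] (faults so far: 5)
  step 10: ref 5 -> FAULT, evict 6, frames=[3,5,4,1] (faults so far: 6)
  step 11: ref 1 -> HIT, frames=[3,5,4,1] (faults so far: 6)
  step 12: ref 4 -> HIT, frames=[3,5,4,1] (faults so far: 6)
  step 13: ref 5 -> HIT, frames=[3,5,4,1] (faults so far: 6)
  FIFO total faults: 6
--- LRU ---
  step 0: ref 5 -> FAULT, frames=[5,-,-,-] (faults so far: 1)
  step 1: ref 5 -> HIT, frames=[5,-,-,-] (faults so far: 1)
  step 2: ref 6 -> FAULT, frames=[5,6,-,-] (faults so far: 2)
  step 3: ref 4 -> FAULT, frames=[5,6,4,-] (faults so far: 3)
  step 4: ref 4 -> HIT, frames=[5,6,4,-] (faults so far: 3)
  step 5: ref 1 -> FAULT, frames=[5,6,4,1] (faults so far: 4)
  step 6: ref 3 -> FAULT, evict 5, frames=[3,6,4,1] (faults so far: 5)
  step 7: ref 4 -> HIT, frames=[3,6,4,1] (faults so far: 5)
  step 8: ref 1 -> HIT, frames=[3,6,4,1] (faults so far: 5)
  step 9: ref 3 -> HIT, frames=[3,6,4,1] (faults so far: 5)
  step 10: ref 5 -> FAULT, evict 6, frames=[3,5,4,1] (faults so far: 6)
  step 11: ref 1 -> HIT, frames=[3,5,4,1] (faults so far: 6)
  step 12: ref 4 -> HIT, frames=[3,5,4,1] (faults so far: 6)
  step 13: ref 5 -> HIT, frames=[3,5,4,1] (faults so far: 6)
  LRU total faults: 6
--- Optimal ---
  step 0: ref 5 -> FAULT, frames=[5,-,-,-] (faults so far: 1)
  step 1: ref 5 -> HIT, frames=[5,-,-,-] (faults so far: 1)
  step 2: ref 6 -> FAULT, frames=[5,6,-,-] (faults so far: 2)
  step 3: ref 4 -> FAULT, frames=[5,6,4,-] (faults so far: 3)
  step 4: ref 4 -> HIT, frames=[5,6,4,-] (faults so far: 3)
  step 5: ref 1 -> FAULT, frames=[5,6,4,1] (faults so far: 4)
  step 6: ref 3 -> FAULT, evict 6, frames=[5,3,4,1] (faults so far: 5)
  step 7: ref 4 -> HIT, frames=[5,3,4,1] (faults so far: 5)
  step 8: ref 1 -> HIT, frames=[5,3,4,1] (faults so far: 5)
  step 9: ref 3 -> HIT, frames=[5,3,4,1] (faults so far: 5)
  step 10: ref 5 -> HIT, frames=[5,3,4,1] (faults so far: 5)
  step 11: ref 1 -> HIT, frames=[5,3,4,1] (faults so far: 5)
  step 12: ref 4 -> HIT, frames=[5,3,4,1] (faults so far: 5)
  step 13: ref 5 -> HIT, frames=[5,3,4,1] (faults so far: 5)
  Optimal total faults: 5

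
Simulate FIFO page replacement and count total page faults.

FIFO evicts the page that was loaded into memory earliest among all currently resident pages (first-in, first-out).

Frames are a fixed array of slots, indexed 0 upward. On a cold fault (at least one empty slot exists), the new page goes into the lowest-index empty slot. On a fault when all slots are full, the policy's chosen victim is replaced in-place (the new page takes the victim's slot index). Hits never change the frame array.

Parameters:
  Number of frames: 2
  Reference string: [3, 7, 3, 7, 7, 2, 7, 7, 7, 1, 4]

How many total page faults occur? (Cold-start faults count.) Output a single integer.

Step 0: ref 3 → FAULT, frames=[3,-]
Step 1: ref 7 → FAULT, frames=[3,7]
Step 2: ref 3 → HIT, frames=[3,7]
Step 3: ref 7 → HIT, frames=[3,7]
Step 4: ref 7 → HIT, frames=[3,7]
Step 5: ref 2 → FAULT (evict 3), frames=[2,7]
Step 6: ref 7 → HIT, frames=[2,7]
Step 7: ref 7 → HIT, frames=[2,7]
Step 8: ref 7 → HIT, frames=[2,7]
Step 9: ref 1 → FAULT (evict 7), frames=[2,1]
Step 10: ref 4 → FAULT (evict 2), frames=[4,1]
Total faults: 5

Answer: 5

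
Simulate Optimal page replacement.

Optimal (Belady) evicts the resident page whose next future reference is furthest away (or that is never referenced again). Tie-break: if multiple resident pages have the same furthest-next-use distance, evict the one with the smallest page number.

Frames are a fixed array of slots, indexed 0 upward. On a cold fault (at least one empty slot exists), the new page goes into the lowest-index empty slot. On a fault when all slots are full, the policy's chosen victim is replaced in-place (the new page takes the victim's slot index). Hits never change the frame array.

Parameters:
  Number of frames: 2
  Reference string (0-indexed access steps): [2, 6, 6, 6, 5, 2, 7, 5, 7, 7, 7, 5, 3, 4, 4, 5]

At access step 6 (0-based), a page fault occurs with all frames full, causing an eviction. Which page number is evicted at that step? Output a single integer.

Step 0: ref 2 -> FAULT, frames=[2,-]
Step 1: ref 6 -> FAULT, frames=[2,6]
Step 2: ref 6 -> HIT, frames=[2,6]
Step 3: ref 6 -> HIT, frames=[2,6]
Step 4: ref 5 -> FAULT, evict 6, frames=[2,5]
Step 5: ref 2 -> HIT, frames=[2,5]
Step 6: ref 7 -> FAULT, evict 2, frames=[7,5]
At step 6: evicted page 2

Answer: 2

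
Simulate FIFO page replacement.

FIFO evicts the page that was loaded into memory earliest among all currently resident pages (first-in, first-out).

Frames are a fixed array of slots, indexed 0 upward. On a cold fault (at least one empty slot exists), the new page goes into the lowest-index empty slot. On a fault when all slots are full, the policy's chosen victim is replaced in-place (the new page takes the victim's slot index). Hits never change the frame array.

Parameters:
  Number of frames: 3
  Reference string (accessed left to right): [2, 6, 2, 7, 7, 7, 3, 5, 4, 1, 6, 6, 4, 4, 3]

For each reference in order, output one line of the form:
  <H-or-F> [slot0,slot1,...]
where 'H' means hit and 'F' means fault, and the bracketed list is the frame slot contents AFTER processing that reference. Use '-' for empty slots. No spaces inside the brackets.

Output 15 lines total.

F [2,-,-]
F [2,6,-]
H [2,6,-]
F [2,6,7]
H [2,6,7]
H [2,6,7]
F [3,6,7]
F [3,5,7]
F [3,5,4]
F [1,5,4]
F [1,6,4]
H [1,6,4]
H [1,6,4]
H [1,6,4]
F [1,6,3]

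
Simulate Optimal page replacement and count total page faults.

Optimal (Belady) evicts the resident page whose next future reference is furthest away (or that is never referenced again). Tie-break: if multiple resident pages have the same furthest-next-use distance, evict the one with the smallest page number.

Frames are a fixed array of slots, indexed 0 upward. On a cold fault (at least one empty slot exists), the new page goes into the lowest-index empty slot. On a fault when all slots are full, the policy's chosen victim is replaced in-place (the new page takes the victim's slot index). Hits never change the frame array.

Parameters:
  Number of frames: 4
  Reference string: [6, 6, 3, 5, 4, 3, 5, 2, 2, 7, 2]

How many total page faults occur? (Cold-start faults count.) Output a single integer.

Answer: 6

Derivation:
Step 0: ref 6 → FAULT, frames=[6,-,-,-]
Step 1: ref 6 → HIT, frames=[6,-,-,-]
Step 2: ref 3 → FAULT, frames=[6,3,-,-]
Step 3: ref 5 → FAULT, frames=[6,3,5,-]
Step 4: ref 4 → FAULT, frames=[6,3,5,4]
Step 5: ref 3 → HIT, frames=[6,3,5,4]
Step 6: ref 5 → HIT, frames=[6,3,5,4]
Step 7: ref 2 → FAULT (evict 3), frames=[6,2,5,4]
Step 8: ref 2 → HIT, frames=[6,2,5,4]
Step 9: ref 7 → FAULT (evict 4), frames=[6,2,5,7]
Step 10: ref 2 → HIT, frames=[6,2,5,7]
Total faults: 6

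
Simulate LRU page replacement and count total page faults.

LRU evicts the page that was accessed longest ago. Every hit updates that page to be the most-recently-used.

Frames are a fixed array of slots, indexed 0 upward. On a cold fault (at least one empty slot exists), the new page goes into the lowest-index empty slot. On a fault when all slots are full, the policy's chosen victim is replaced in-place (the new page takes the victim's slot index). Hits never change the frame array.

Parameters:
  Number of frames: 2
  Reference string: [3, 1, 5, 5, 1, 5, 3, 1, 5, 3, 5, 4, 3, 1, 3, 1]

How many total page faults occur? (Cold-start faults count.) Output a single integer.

Answer: 10

Derivation:
Step 0: ref 3 → FAULT, frames=[3,-]
Step 1: ref 1 → FAULT, frames=[3,1]
Step 2: ref 5 → FAULT (evict 3), frames=[5,1]
Step 3: ref 5 → HIT, frames=[5,1]
Step 4: ref 1 → HIT, frames=[5,1]
Step 5: ref 5 → HIT, frames=[5,1]
Step 6: ref 3 → FAULT (evict 1), frames=[5,3]
Step 7: ref 1 → FAULT (evict 5), frames=[1,3]
Step 8: ref 5 → FAULT (evict 3), frames=[1,5]
Step 9: ref 3 → FAULT (evict 1), frames=[3,5]
Step 10: ref 5 → HIT, frames=[3,5]
Step 11: ref 4 → FAULT (evict 3), frames=[4,5]
Step 12: ref 3 → FAULT (evict 5), frames=[4,3]
Step 13: ref 1 → FAULT (evict 4), frames=[1,3]
Step 14: ref 3 → HIT, frames=[1,3]
Step 15: ref 1 → HIT, frames=[1,3]
Total faults: 10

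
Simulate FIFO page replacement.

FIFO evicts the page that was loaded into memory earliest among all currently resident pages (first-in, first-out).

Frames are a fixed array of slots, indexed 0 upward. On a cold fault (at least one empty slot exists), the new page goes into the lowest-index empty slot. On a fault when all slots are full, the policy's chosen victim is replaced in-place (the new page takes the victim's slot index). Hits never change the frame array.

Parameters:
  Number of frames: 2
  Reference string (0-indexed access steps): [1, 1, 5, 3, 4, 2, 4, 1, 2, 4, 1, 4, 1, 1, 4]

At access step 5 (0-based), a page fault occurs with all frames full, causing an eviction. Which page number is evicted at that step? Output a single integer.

Step 0: ref 1 -> FAULT, frames=[1,-]
Step 1: ref 1 -> HIT, frames=[1,-]
Step 2: ref 5 -> FAULT, frames=[1,5]
Step 3: ref 3 -> FAULT, evict 1, frames=[3,5]
Step 4: ref 4 -> FAULT, evict 5, frames=[3,4]
Step 5: ref 2 -> FAULT, evict 3, frames=[2,4]
At step 5: evicted page 3

Answer: 3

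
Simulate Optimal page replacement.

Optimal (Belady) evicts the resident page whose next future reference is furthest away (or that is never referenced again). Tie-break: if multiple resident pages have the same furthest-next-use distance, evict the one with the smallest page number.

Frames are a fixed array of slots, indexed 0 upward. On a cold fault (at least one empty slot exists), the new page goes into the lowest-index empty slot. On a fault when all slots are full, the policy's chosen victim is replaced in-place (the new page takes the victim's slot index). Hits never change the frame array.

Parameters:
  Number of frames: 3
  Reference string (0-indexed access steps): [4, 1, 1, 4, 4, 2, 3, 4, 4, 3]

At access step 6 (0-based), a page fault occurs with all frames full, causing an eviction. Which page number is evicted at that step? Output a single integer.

Answer: 1

Derivation:
Step 0: ref 4 -> FAULT, frames=[4,-,-]
Step 1: ref 1 -> FAULT, frames=[4,1,-]
Step 2: ref 1 -> HIT, frames=[4,1,-]
Step 3: ref 4 -> HIT, frames=[4,1,-]
Step 4: ref 4 -> HIT, frames=[4,1,-]
Step 5: ref 2 -> FAULT, frames=[4,1,2]
Step 6: ref 3 -> FAULT, evict 1, frames=[4,3,2]
At step 6: evicted page 1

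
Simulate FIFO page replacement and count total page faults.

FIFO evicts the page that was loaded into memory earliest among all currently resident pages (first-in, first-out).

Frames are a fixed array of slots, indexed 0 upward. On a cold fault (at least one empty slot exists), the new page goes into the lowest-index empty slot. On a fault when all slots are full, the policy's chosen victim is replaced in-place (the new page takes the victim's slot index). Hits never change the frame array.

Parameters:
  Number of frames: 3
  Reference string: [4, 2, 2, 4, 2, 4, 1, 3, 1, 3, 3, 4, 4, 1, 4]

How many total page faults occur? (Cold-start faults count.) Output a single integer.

Step 0: ref 4 → FAULT, frames=[4,-,-]
Step 1: ref 2 → FAULT, frames=[4,2,-]
Step 2: ref 2 → HIT, frames=[4,2,-]
Step 3: ref 4 → HIT, frames=[4,2,-]
Step 4: ref 2 → HIT, frames=[4,2,-]
Step 5: ref 4 → HIT, frames=[4,2,-]
Step 6: ref 1 → FAULT, frames=[4,2,1]
Step 7: ref 3 → FAULT (evict 4), frames=[3,2,1]
Step 8: ref 1 → HIT, frames=[3,2,1]
Step 9: ref 3 → HIT, frames=[3,2,1]
Step 10: ref 3 → HIT, frames=[3,2,1]
Step 11: ref 4 → FAULT (evict 2), frames=[3,4,1]
Step 12: ref 4 → HIT, frames=[3,4,1]
Step 13: ref 1 → HIT, frames=[3,4,1]
Step 14: ref 4 → HIT, frames=[3,4,1]
Total faults: 5

Answer: 5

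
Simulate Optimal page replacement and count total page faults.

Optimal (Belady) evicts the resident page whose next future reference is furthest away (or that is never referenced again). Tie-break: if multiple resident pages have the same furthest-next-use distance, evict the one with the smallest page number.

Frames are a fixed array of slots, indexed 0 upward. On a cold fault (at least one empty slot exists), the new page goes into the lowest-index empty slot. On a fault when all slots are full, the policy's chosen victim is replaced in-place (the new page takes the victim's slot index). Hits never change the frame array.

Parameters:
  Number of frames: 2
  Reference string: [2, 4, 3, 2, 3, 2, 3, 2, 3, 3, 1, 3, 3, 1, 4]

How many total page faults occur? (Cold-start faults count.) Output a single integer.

Step 0: ref 2 → FAULT, frames=[2,-]
Step 1: ref 4 → FAULT, frames=[2,4]
Step 2: ref 3 → FAULT (evict 4), frames=[2,3]
Step 3: ref 2 → HIT, frames=[2,3]
Step 4: ref 3 → HIT, frames=[2,3]
Step 5: ref 2 → HIT, frames=[2,3]
Step 6: ref 3 → HIT, frames=[2,3]
Step 7: ref 2 → HIT, frames=[2,3]
Step 8: ref 3 → HIT, frames=[2,3]
Step 9: ref 3 → HIT, frames=[2,3]
Step 10: ref 1 → FAULT (evict 2), frames=[1,3]
Step 11: ref 3 → HIT, frames=[1,3]
Step 12: ref 3 → HIT, frames=[1,3]
Step 13: ref 1 → HIT, frames=[1,3]
Step 14: ref 4 → FAULT (evict 1), frames=[4,3]
Total faults: 5

Answer: 5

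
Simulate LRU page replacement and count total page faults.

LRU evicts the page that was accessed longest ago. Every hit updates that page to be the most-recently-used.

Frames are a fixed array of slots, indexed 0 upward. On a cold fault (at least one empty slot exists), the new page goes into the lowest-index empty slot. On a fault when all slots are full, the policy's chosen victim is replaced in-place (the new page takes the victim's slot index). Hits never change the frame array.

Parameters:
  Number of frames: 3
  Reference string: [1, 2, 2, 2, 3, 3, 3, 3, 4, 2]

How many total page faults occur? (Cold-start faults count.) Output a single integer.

Step 0: ref 1 → FAULT, frames=[1,-,-]
Step 1: ref 2 → FAULT, frames=[1,2,-]
Step 2: ref 2 → HIT, frames=[1,2,-]
Step 3: ref 2 → HIT, frames=[1,2,-]
Step 4: ref 3 → FAULT, frames=[1,2,3]
Step 5: ref 3 → HIT, frames=[1,2,3]
Step 6: ref 3 → HIT, frames=[1,2,3]
Step 7: ref 3 → HIT, frames=[1,2,3]
Step 8: ref 4 → FAULT (evict 1), frames=[4,2,3]
Step 9: ref 2 → HIT, frames=[4,2,3]
Total faults: 4

Answer: 4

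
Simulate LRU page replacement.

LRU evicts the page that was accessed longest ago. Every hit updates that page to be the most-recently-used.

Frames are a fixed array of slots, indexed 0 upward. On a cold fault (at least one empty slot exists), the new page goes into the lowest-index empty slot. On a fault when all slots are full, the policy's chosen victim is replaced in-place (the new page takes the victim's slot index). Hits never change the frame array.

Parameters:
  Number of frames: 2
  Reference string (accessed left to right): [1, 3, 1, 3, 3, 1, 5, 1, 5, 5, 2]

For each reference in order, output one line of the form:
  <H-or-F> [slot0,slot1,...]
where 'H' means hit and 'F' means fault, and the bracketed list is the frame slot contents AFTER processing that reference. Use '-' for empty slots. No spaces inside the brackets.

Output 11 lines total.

F [1,-]
F [1,3]
H [1,3]
H [1,3]
H [1,3]
H [1,3]
F [1,5]
H [1,5]
H [1,5]
H [1,5]
F [2,5]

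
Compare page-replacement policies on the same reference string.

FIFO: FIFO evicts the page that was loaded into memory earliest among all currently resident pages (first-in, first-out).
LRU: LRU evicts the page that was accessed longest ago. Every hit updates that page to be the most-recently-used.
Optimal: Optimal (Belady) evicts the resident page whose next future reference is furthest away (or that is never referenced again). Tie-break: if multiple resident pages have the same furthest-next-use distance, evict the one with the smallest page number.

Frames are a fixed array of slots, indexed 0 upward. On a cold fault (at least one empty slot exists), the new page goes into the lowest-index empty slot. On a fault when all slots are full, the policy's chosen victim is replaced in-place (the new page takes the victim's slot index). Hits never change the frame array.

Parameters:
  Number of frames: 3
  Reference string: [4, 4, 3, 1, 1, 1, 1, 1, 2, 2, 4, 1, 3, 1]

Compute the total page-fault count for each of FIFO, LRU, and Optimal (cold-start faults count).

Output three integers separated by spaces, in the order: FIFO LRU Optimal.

--- FIFO ---
  step 0: ref 4 -> FAULT, frames=[4,-,-] (faults so far: 1)
  step 1: ref 4 -> HIT, frames=[4,-,-] (faults so far: 1)
  step 2: ref 3 -> FAULT, frames=[4,3,-] (faults so far: 2)
  step 3: ref 1 -> FAULT, frames=[4,3,1] (faults so far: 3)
  step 4: ref 1 -> HIT, frames=[4,3,1] (faults so far: 3)
  step 5: ref 1 -> HIT, frames=[4,3,1] (faults so far: 3)
  step 6: ref 1 -> HIT, frames=[4,3,1] (faults so far: 3)
  step 7: ref 1 -> HIT, frames=[4,3,1] (faults so far: 3)
  step 8: ref 2 -> FAULT, evict 4, frames=[2,3,1] (faults so far: 4)
  step 9: ref 2 -> HIT, frames=[2,3,1] (faults so far: 4)
  step 10: ref 4 -> FAULT, evict 3, frames=[2,4,1] (faults so far: 5)
  step 11: ref 1 -> HIT, frames=[2,4,1] (faults so far: 5)
  step 12: ref 3 -> FAULT, evict 1, frames=[2,4,3] (faults so far: 6)
  step 13: ref 1 -> FAULT, evict 2, frames=[1,4,3] (faults so far: 7)
  FIFO total faults: 7
--- LRU ---
  step 0: ref 4 -> FAULT, frames=[4,-,-] (faults so far: 1)
  step 1: ref 4 -> HIT, frames=[4,-,-] (faults so far: 1)
  step 2: ref 3 -> FAULT, frames=[4,3,-] (faults so far: 2)
  step 3: ref 1 -> FAULT, frames=[4,3,1] (faults so far: 3)
  step 4: ref 1 -> HIT, frames=[4,3,1] (faults so far: 3)
  step 5: ref 1 -> HIT, frames=[4,3,1] (faults so far: 3)
  step 6: ref 1 -> HIT, frames=[4,3,1] (faults so far: 3)
  step 7: ref 1 -> HIT, frames=[4,3,1] (faults so far: 3)
  step 8: ref 2 -> FAULT, evict 4, frames=[2,3,1] (faults so far: 4)
  step 9: ref 2 -> HIT, frames=[2,3,1] (faults so far: 4)
  step 10: ref 4 -> FAULT, evict 3, frames=[2,4,1] (faults so far: 5)
  step 11: ref 1 -> HIT, frames=[2,4,1] (faults so far: 5)
  step 12: ref 3 -> FAULT, evict 2, frames=[3,4,1] (faults so far: 6)
  step 13: ref 1 -> HIT, frames=[3,4,1] (faults so far: 6)
  LRU total faults: 6
--- Optimal ---
  step 0: ref 4 -> FAULT, frames=[4,-,-] (faults so far: 1)
  step 1: ref 4 -> HIT, frames=[4,-,-] (faults so far: 1)
  step 2: ref 3 -> FAULT, frames=[4,3,-] (faults so far: 2)
  step 3: ref 1 -> FAULT, frames=[4,3,1] (faults so far: 3)
  step 4: ref 1 -> HIT, frames=[4,3,1] (faults so far: 3)
  step 5: ref 1 -> HIT, frames=[4,3,1] (faults so far: 3)
  step 6: ref 1 -> HIT, frames=[4,3,1] (faults so far: 3)
  step 7: ref 1 -> HIT, frames=[4,3,1] (faults so far: 3)
  step 8: ref 2 -> FAULT, evict 3, frames=[4,2,1] (faults so far: 4)
  step 9: ref 2 -> HIT, frames=[4,2,1] (faults so far: 4)
  step 10: ref 4 -> HIT, frames=[4,2,1] (faults so far: 4)
  step 11: ref 1 -> HIT, frames=[4,2,1] (faults so far: 4)
  step 12: ref 3 -> FAULT, evict 2, frames=[4,3,1] (faults so far: 5)
  step 13: ref 1 -> HIT, frames=[4,3,1] (faults so far: 5)
  Optimal total faults: 5

Answer: 7 6 5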